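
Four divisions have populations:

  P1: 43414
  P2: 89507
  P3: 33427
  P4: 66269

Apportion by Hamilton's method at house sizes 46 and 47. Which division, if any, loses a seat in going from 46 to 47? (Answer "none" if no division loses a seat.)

none

At 46 seats: P1 8, P2 18, P3 7, P4 13.
At 47 seats: P1 9, P2 18, P3 7, P4 13.
No division's allocation decreased.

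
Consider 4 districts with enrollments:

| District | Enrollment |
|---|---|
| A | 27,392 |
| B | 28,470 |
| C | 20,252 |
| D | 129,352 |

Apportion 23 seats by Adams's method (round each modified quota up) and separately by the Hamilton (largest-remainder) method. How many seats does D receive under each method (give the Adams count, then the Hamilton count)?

Adams: A 3, B 3, C 3, D 14.
Hamilton: A 3, B 3, C 2, D 15.
D gets 14 under Adams and 15 under Hamilton.

14 and 15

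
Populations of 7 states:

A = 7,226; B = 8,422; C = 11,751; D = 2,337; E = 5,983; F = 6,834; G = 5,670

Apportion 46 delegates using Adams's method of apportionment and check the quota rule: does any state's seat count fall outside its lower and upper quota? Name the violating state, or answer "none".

Standard quotas: A 6.893, B 8.034, C 11.209, D 2.229, E 5.707, F 6.519, G 5.409.
Adams allocation: A 7, B 8, C 11, D 3, E 6, F 6, G 5.
Every allocation lies between the lower and upper quota.

none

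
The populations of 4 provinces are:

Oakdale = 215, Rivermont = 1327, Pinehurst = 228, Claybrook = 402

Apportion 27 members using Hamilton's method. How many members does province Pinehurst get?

Standard divisor: 2172 ÷ 27 ≈ 80.444.
Standard quotas: Oakdale 2.673, Rivermont 16.496, Pinehurst 2.834, Claybrook 4.997.
Lower quotas: Oakdale 2, Rivermont 16, Pinehurst 2, Claybrook 4 (sum 24, leaving 3 seats).
Remainders in descending order: Claybrook 0.997, Pinehurst 0.834, Oakdale 0.673, Rivermont 0.496.
The surplus seats go to Claybrook, Pinehurst, Oakdale.
Pinehurst receives 3.

3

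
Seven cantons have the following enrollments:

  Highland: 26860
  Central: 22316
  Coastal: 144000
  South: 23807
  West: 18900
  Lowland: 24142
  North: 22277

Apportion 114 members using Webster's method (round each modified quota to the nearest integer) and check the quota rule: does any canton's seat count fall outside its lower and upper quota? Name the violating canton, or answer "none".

Standard quotas: Highland 10.847, Central 9.012, Coastal 58.150, South 9.614, West 7.632, Lowland 9.749, North 8.996.
Webster allocation: Highland 11, Central 9, Coastal 57, South 10, West 8, Lowland 10, North 9.
Coastal has quota 58.150 (lower 58, upper 59) but receives 57 — outside the quota interval.

Coastal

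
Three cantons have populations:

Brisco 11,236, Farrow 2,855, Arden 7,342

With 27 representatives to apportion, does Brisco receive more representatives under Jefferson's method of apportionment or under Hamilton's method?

Jefferson

Jefferson: Brisco 15, Farrow 3, Arden 9.
Hamilton: Brisco 14, Farrow 4, Arden 9.
Brisco gets 15 under Jefferson and 14 under Hamilton.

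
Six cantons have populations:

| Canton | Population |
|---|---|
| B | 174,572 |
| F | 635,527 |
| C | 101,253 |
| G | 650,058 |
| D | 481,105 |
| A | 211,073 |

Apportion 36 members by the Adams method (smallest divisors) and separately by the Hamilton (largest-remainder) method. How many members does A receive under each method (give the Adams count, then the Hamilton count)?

Adams: B 3, F 10, C 2, G 10, D 7, A 4.
Hamilton: B 3, F 10, C 2, G 10, D 8, A 3.
A gets 4 under Adams and 3 under Hamilton.

4 and 3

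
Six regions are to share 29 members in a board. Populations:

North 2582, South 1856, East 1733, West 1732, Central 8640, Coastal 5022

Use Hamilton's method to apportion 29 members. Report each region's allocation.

The standard divisor is 21565/29 ≈ 743.621.
Standard quotas: North 3.4722, South 2.4959, East 2.3305, West 2.3291, Central 11.6188, Coastal 6.7534.
Lower quotas: North 3, South 2, East 2, West 2, Central 11, Coastal 6 (sum 26, leaving 3 seats).
Remainders in descending order: Coastal 0.7534, Central 0.6188, South 0.4959, North 0.4722, East 0.3305, West 0.3291.
Largest remainders: Coastal, Central, South receive the extra seats.

North 3, South 3, East 2, West 2, Central 12, Coastal 7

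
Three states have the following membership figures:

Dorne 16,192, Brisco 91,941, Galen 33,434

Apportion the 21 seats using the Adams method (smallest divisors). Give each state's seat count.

Dorne 3; Brisco 13; Galen 5

Standard divisor 141567/21 ≈ 6741.286; standard quotas: Dorne 2.402, Brisco 13.638, Galen 4.960.
Rounding up gives 3, 14, 5 = 22 seats, so the divisor must be adjusted.
With modified divisor 7400: modified quotas Dorne 2.188, Brisco 12.424, Galen 4.518.
Rounding up: Dorne 3, Brisco 13, Galen 5 (total 21).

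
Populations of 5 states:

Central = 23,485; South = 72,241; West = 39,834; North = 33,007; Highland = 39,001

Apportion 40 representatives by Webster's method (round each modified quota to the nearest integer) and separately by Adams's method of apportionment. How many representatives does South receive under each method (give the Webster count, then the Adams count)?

14 and 13

Webster: Central 5, South 14, West 8, North 6, Highland 7.
Adams: Central 5, South 13, West 8, North 6, Highland 8.
South gets 14 under Webster and 13 under Adams.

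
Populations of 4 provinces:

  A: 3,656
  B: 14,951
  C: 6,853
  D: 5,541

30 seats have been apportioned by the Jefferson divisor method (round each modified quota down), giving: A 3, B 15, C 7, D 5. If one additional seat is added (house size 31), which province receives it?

Priority for the next seat is population ÷ (current seats + 1).
Priorities: A 914.000, B 934.438, C 856.625, D 923.500.
Highest priority: B.

B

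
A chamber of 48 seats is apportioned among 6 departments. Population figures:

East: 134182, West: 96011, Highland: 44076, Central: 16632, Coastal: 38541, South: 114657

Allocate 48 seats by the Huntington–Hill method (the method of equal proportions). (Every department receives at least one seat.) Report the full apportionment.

East 15, West 10, Highland 5, Central 2, Coastal 4, South 12

With divisor 9220: modified quotas East 14.553, West 10.413, Highland 4.780, Central 1.804, Coastal 4.180, South 12.436.
Geometric-mean thresholds: East √(14·15)=14.491, West √(10·11)=10.488, Highland √(4·5)=4.472, Central √(1·2)=1.414, Coastal √(4·5)=4.472, South √(12·13)=12.490.
Each quota rounded against its threshold gives East 15, West 10, Highland 5, Central 2, Coastal 4, South 12 (total 48).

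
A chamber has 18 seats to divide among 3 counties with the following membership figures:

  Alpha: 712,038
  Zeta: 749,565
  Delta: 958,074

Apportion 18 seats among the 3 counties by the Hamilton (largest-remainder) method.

The standard divisor is 2419677/18 ≈ 134426.5.
Standard quotas: Alpha 5.2969, Zeta 5.5760, Delta 7.1271.
Lower quotas: Alpha 5, Zeta 5, Delta 7 (sum 17, leaving 1 seat).
Remainders in descending order: Zeta 0.5760, Alpha 0.2969, Delta 0.1271.
The surplus seat goes to Zeta.

Alpha 5, Zeta 6, Delta 7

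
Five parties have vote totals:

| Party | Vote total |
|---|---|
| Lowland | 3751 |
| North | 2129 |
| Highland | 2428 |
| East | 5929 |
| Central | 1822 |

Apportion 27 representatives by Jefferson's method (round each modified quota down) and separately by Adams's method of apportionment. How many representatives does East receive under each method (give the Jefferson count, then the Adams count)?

11 and 10

Jefferson: Lowland 6, North 3, Highland 4, East 11, Central 3.
Adams: Lowland 6, North 4, Highland 4, East 10, Central 3.
East gets 11 under Jefferson and 10 under Adams.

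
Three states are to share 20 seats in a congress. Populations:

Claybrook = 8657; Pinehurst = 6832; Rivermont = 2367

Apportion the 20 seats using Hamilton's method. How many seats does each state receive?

The standard divisor is 17856/20 ≈ 892.8.
Standard quotas: Claybrook 9.6965, Pinehurst 7.6523, Rivermont 2.6512.
Lower quotas: Claybrook 9, Pinehurst 7, Rivermont 2 (sum 18, leaving 2 seats).
Remainders in descending order: Claybrook 0.6965, Pinehurst 0.6523, Rivermont 0.6512.
The surplus seats go to Claybrook, Pinehurst.

Claybrook 10; Pinehurst 8; Rivermont 2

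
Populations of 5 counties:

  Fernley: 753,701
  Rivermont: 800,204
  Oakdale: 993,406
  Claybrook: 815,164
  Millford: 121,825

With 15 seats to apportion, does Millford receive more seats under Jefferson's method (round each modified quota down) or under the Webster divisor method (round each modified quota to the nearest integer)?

Webster

Jefferson: Fernley 3, Rivermont 4, Oakdale 4, Claybrook 4, Millford 0.
Webster: Fernley 3, Rivermont 3, Oakdale 4, Claybrook 4, Millford 1.
Millford gets 0 under Jefferson and 1 under Webster.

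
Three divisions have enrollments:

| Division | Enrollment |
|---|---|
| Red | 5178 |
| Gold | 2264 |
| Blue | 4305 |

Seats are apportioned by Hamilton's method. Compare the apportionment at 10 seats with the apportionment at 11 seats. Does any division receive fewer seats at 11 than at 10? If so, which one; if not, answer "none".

At 10 seats: Red 4, Gold 2, Blue 4.
At 11 seats: Red 5, Gold 2, Blue 4.
No division's allocation decreased.

none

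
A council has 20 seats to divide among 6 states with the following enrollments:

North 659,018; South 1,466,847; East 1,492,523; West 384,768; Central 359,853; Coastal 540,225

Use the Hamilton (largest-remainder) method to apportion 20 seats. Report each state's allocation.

Total 4903234; standard divisor 4903234/20 ≈ 245161.7.
Standard quotas: North 2.6881, South 5.9832, East 6.0879, West 1.5694, Central 1.4678, Coastal 2.2035.
Lower quotas: North 2, South 5, East 6, West 1, Central 1, Coastal 2 (sum 17, leaving 3 seats).
Remainders in descending order: South 0.9832, North 0.6881, West 0.5694, Central 0.4678, Coastal 0.2035, East 0.0879.
Largest remainders: South, North, West receive the extra seats.

North: 3, South: 6, East: 6, West: 2, Central: 1, Coastal: 2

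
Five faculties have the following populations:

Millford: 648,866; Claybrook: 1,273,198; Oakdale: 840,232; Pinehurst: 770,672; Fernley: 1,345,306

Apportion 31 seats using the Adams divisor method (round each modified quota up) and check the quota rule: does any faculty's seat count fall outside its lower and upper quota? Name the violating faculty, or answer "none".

none

Standard quotas: Millford 4.123, Claybrook 8.091, Oakdale 5.339, Pinehurst 4.897, Fernley 8.549.
Adams allocation: Millford 4, Claybrook 8, Oakdale 5, Pinehurst 5, Fernley 9.
Every allocation lies between the lower and upper quota.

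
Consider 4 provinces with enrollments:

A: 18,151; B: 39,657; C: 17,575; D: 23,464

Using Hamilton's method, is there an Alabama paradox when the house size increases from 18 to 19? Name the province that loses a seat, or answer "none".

A

At 18 seats: A 4, B 7, C 3, D 4.
At 19 seats: A 3, B 8, C 3, D 5.
A drops from 4 to 3.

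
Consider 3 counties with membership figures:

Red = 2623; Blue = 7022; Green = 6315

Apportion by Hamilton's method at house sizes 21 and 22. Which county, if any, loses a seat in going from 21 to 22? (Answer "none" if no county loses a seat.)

Red

At 21 seats: Red 4, Blue 9, Green 8.
At 22 seats: Red 3, Blue 10, Green 9.
Red drops from 4 to 3.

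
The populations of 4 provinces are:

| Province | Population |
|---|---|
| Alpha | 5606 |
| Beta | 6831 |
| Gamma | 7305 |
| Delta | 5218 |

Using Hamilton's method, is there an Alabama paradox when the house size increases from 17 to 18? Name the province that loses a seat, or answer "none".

none

At 17 seats: Alpha 4, Beta 5, Gamma 5, Delta 3.
At 18 seats: Alpha 4, Beta 5, Gamma 5, Delta 4.
No province's allocation decreased.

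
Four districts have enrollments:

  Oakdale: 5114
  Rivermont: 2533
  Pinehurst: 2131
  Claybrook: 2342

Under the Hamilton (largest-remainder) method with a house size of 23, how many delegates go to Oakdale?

10

Total 12120; standard divisor 12120/23 ≈ 526.957.
Standard quotas: Oakdale 9.7048, Rivermont 4.8068, Pinehurst 4.0440, Claybrook 4.4444.
Lower quotas: Oakdale 9, Rivermont 4, Pinehurst 4, Claybrook 4 (sum 21, leaving 2 seats).
Remainders in descending order: Rivermont 0.8068, Oakdale 0.7048, Claybrook 0.4444, Pinehurst 0.0440.
Largest remainders: Rivermont, Oakdale receive the extra seats.
Oakdale receives 10.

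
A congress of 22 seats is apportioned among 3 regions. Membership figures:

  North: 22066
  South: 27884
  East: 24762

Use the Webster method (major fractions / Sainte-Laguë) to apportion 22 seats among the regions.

North 7, South 8, East 7

Standard divisor 74712/22 ≈ 3396; standard quotas: North 6.498, South 8.211, East 7.292.
Rounding to the nearest integer gives 6, 8, 7 = 21 seats, so the divisor must be adjusted.
With modified divisor 3350: modified quotas North 6.587, South 8.324, East 7.392.
Rounding to the nearest integer: North 7, South 8, East 7 (total 22).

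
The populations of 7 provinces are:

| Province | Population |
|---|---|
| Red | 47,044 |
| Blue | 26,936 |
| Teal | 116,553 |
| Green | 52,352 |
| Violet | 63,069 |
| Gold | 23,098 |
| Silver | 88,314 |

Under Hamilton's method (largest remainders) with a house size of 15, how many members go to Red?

2

Total 417366; standard divisor 417366/15 ≈ 27824.4.
Standard quotas: Red 1.6907, Blue 0.9681, Teal 4.1889, Green 1.8815, Violet 2.2667, Gold 0.8301, Silver 3.1740.
Lower quotas: Red 1, Blue 0, Teal 4, Green 1, Violet 2, Gold 0, Silver 3 (sum 11, leaving 4 seats).
Remainders in descending order: Blue 0.9681, Green 0.8815, Gold 0.8301, Red 0.6907, Violet 0.2667, Teal 0.1889, Silver 0.1740.
Largest remainders: Blue, Green, Gold, Red receive the extra seats.
Red receives 2.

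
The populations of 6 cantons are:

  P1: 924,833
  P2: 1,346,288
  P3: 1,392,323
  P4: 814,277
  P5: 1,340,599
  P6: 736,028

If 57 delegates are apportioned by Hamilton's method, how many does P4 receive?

7

Standard divisor: 6554348 ÷ 57 ≈ 114988.561.
Standard quotas: P1 8.0428, P2 11.7080, P3 12.1084, P4 7.0814, P5 11.6585, P6 6.4009.
Lower quotas: P1 8, P2 11, P3 12, P4 7, P5 11, P6 6 (sum 55, leaving 2 seats).
Remainders in descending order: P2 0.7080, P5 0.6585, P6 0.4009, P3 0.1084, P4 0.0814, P1 0.0428.
Largest remainders: P2, P5 receive the extra seats.
P4 receives 7.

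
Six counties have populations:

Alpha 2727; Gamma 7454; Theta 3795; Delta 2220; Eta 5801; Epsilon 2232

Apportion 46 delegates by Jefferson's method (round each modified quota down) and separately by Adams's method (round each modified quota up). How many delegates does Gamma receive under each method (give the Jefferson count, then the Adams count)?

Jefferson: Alpha 5, Gamma 15, Theta 7, Delta 4, Eta 11, Epsilon 4.
Adams: Alpha 5, Gamma 14, Theta 7, Delta 4, Eta 11, Epsilon 5.
Gamma gets 15 under Jefferson and 14 under Adams.

15 and 14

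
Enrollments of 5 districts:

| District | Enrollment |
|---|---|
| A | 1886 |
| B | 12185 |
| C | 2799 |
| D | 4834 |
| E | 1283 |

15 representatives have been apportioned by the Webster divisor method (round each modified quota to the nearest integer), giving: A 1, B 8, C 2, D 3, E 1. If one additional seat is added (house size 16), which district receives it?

B

Priority for the next seat is population ÷ (current seats + 0.5).
Priorities: A 1257.333, B 1433.529, C 1119.600, D 1381.143, E 855.333.
Highest priority: B.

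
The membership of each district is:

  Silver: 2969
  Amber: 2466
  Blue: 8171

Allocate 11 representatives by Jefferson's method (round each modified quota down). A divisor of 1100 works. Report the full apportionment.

With modified divisor 1100: modified quotas Silver 2.699, Amber 2.242, Blue 7.428.
Rounding down: Silver 2, Amber 2, Blue 7 (total 11).

Silver 2, Amber 2, Blue 7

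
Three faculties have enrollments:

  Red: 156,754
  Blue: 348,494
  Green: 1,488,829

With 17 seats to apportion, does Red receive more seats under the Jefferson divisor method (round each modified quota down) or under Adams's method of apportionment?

Jefferson: Red 1, Blue 3, Green 13.
Adams: Red 2, Blue 3, Green 12.
Red gets 1 under Jefferson and 2 under Adams.

Adams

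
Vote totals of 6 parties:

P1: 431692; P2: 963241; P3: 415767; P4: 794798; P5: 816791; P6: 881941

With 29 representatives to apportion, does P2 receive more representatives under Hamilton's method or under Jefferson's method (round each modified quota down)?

Hamilton: P1 3, P2 6, P3 3, P4 5, P5 6, P6 6.
Jefferson: P1 3, P2 7, P3 3, P4 5, P5 5, P6 6.
P2 gets 6 under Hamilton and 7 under Jefferson.

Jefferson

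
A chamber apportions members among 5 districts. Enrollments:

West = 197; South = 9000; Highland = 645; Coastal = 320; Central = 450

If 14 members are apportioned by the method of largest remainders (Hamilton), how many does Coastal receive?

Standard divisor: 10612 ÷ 14 = 758.
Standard quotas: West 0.2599, South 11.8734, Highland 0.8509, Coastal 0.4222, Central 0.5937.
Lower quotas: West 0, South 11, Highland 0, Coastal 0, Central 0 (sum 11, leaving 3 seats).
Remainders in descending order: South 0.8734, Highland 0.8509, Central 0.5937, Coastal 0.4222, West 0.2599.
Largest remainders: South, Highland, Central receive the extra seats.
Coastal receives 0.

0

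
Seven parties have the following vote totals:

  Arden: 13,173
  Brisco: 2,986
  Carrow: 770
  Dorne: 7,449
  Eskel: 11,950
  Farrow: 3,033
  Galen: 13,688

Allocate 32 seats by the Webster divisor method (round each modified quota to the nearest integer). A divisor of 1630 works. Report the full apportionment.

Arden 8; Brisco 2; Carrow 0; Dorne 5; Eskel 7; Farrow 2; Galen 8

With modified divisor 1630: modified quotas Arden 8.082, Brisco 1.832, Carrow 0.472, Dorne 4.570, Eskel 7.331, Farrow 1.861, Galen 8.398.
Rounding to the nearest integer: Arden 8, Brisco 2, Carrow 0, Dorne 5, Eskel 7, Farrow 2, Galen 8 (total 32).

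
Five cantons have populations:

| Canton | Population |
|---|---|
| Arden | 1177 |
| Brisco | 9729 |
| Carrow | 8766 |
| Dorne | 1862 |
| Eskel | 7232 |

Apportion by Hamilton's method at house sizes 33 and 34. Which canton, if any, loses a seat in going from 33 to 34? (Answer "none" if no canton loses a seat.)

At 33 seats: Arden 2, Brisco 11, Carrow 10, Dorne 2, Eskel 8.
At 34 seats: Arden 1, Brisco 12, Carrow 10, Dorne 2, Eskel 9.
Arden drops from 2 to 1.

Arden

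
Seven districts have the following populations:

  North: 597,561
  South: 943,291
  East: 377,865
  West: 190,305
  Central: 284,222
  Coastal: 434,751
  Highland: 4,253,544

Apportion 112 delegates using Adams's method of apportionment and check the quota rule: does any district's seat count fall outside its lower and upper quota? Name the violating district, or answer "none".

Highland

Standard quotas: North 9.451, South 14.919, East 5.976, West 3.010, Central 4.495, Coastal 6.876, Highland 67.273.
Adams allocation: North 10, South 15, East 6, West 3, Central 5, Coastal 7, Highland 66.
Highland has quota 67.273 (lower 67, upper 68) but receives 66 — outside the quota interval.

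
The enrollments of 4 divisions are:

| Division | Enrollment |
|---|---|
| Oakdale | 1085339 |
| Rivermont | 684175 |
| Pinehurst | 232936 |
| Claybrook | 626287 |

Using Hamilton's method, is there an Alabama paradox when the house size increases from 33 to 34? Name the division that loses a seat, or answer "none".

none

At 33 seats: Oakdale 14, Rivermont 8, Pinehurst 3, Claybrook 8.
At 34 seats: Oakdale 14, Rivermont 9, Pinehurst 3, Claybrook 8.
No division's allocation decreased.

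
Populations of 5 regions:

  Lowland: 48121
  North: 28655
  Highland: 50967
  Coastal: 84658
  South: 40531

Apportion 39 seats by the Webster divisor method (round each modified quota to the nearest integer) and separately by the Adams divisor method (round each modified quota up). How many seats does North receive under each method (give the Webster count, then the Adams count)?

4 and 5

Webster: Lowland 8, North 4, Highland 8, Coastal 13, South 6.
Adams: Lowland 7, North 5, Highland 8, Coastal 13, South 6.
North gets 4 under Webster and 5 under Adams.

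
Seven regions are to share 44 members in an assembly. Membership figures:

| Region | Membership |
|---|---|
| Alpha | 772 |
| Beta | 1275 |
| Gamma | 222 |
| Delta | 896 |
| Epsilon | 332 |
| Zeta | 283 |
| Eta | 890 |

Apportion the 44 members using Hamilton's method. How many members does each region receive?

Alpha: 7, Beta: 12, Gamma: 2, Delta: 9, Epsilon: 3, Zeta: 3, Eta: 8

The standard divisor is 4670/44 ≈ 106.136.
Standard quotas: Alpha 7.274, Beta 12.013, Gamma 2.092, Delta 8.442, Epsilon 3.128, Zeta 2.666, Eta 8.385.
Lower quotas: Alpha 7, Beta 12, Gamma 2, Delta 8, Epsilon 3, Zeta 2, Eta 8 (sum 42, leaving 2 seats).
Remainders in descending order: Zeta 0.666, Delta 0.442, Eta 0.385, Alpha 0.274, Epsilon 0.128, Gamma 0.092, Beta 0.013.
The surplus seats go to Zeta, Delta.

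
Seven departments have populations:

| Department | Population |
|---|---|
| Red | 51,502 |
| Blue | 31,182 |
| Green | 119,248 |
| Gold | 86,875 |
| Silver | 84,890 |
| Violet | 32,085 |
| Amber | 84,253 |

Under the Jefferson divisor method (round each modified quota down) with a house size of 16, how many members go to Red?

Standard divisor 490035/16 ≈ 30627.188; standard quotas: Red 1.682, Blue 1.018, Green 3.894, Gold 2.837, Silver 2.772, Violet 1.048, Amber 2.751.
Rounding down gives 1, 1, 3, 2, 2, 1, 2 = 12 seats, so the divisor must be adjusted.
With modified divisor 26900: modified quotas Red 1.915, Blue 1.159, Green 4.433, Gold 3.230, Silver 3.156, Violet 1.193, Amber 3.132.
Rounding down: Red 1, Blue 1, Green 4, Gold 3, Silver 3, Violet 1, Amber 3 (total 16).
Red receives 1.

1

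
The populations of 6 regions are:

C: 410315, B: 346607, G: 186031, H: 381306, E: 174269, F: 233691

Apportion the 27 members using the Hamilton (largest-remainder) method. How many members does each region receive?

C=6; B=5; G=3; H=6; E=3; F=4

Total 1732219; standard divisor 1732219/27 ≈ 64156.259.
Standard quotas: C 6.3956, B 5.4025, G 2.8997, H 5.9434, E 2.7163, F 3.6425.
Lower quotas: C 6, B 5, G 2, H 5, E 2, F 3 (sum 23, leaving 4 seats).
Remainders in descending order: H 0.9434, G 0.8997, E 0.7163, F 0.6425, B 0.4025, C 0.3956.
The surplus seats go to H, G, E, F.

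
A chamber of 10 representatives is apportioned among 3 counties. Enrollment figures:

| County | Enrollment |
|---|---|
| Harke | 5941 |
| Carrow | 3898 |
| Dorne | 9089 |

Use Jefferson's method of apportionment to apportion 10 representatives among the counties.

Standard divisor 18928/10 ≈ 1892.8; standard quotas: Harke 3.139, Carrow 2.059, Dorne 4.802.
Rounding down gives 3, 2, 4 = 9 seats, so the divisor must be adjusted.
With modified divisor 1700: modified quotas Harke 3.495, Carrow 2.293, Dorne 5.346.
Rounding down: Harke 3, Carrow 2, Dorne 5 (total 10).

Harke: 3, Carrow: 2, Dorne: 5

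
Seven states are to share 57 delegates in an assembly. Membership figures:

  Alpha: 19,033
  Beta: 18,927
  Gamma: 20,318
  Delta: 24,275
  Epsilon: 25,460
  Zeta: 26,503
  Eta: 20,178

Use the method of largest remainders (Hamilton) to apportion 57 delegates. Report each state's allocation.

Total 154694; standard divisor 154694/57 ≈ 2713.93.
Standard quotas: Alpha 7.0131, Beta 6.9740, Gamma 7.4866, Delta 8.9446, Epsilon 9.3812, Zeta 9.7655, Eta 7.4350.
Lower quotas: Alpha 7, Beta 6, Gamma 7, Delta 8, Epsilon 9, Zeta 9, Eta 7 (sum 53, leaving 4 seats).
Remainders in descending order: Beta 0.9740, Delta 0.9446, Zeta 0.7655, Gamma 0.4866, Eta 0.4350, Epsilon 0.3812, Alpha 0.0131.
The surplus seats go to Beta, Delta, Zeta, Gamma.

Alpha 7, Beta 7, Gamma 8, Delta 9, Epsilon 9, Zeta 10, Eta 7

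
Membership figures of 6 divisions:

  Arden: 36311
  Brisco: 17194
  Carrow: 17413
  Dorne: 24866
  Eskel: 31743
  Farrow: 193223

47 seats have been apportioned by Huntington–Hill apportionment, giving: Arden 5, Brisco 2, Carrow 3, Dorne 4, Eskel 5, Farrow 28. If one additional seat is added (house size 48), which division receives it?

Priority for the next seat is population ÷ (√(s·(s+1))).
Priorities: Arden 6629.451, Brisco 7019.421, Carrow 5026.700, Dorne 5560.207, Eskel 5795.452, Farrow 6780.798.
Highest priority: Brisco.

Brisco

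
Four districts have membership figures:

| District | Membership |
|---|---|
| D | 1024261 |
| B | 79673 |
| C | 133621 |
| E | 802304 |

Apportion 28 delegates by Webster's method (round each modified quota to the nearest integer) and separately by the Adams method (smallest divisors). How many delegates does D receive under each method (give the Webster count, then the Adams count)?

Webster: D 14, B 1, C 2, E 11.
Adams: D 13, B 2, C 2, E 11.
D gets 14 under Webster and 13 under Adams.

14 and 13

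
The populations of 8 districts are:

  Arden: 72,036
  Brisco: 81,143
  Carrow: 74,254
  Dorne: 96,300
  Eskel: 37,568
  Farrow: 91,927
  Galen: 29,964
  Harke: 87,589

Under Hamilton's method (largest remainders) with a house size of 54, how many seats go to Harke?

8

Total 570781; standard divisor 570781/54 ≈ 10570.019.
Standard quotas: Arden 6.8151, Brisco 7.6767, Carrow 7.0250, Dorne 9.1107, Eskel 3.5542, Farrow 8.6970, Galen 2.8348, Harke 8.2866.
Lower quotas: Arden 6, Brisco 7, Carrow 7, Dorne 9, Eskel 3, Farrow 8, Galen 2, Harke 8 (sum 50, leaving 4 seats).
Remainders in descending order: Galen 0.8348, Arden 0.8151, Farrow 0.6970, Brisco 0.6767, Eskel 0.5542, Harke 0.2866, Dorne 0.1107, Carrow 0.0250.
Largest remainders: Galen, Arden, Farrow, Brisco receive the extra seats.
Harke receives 8.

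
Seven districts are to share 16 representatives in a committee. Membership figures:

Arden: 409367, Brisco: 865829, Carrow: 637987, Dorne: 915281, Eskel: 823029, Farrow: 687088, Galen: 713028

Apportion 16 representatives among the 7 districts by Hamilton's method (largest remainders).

Standard divisor: 5051609 ÷ 16 ≈ 315725.562.
Standard quotas: Arden 1.2966, Brisco 2.7423, Carrow 2.0207, Dorne 2.8990, Eskel 2.6068, Farrow 2.1762, Galen 2.2584.
Lower quotas: Arden 1, Brisco 2, Carrow 2, Dorne 2, Eskel 2, Farrow 2, Galen 2 (sum 13, leaving 3 seats).
Remainders in descending order: Dorne 0.8990, Brisco 0.7423, Eskel 0.6068, Arden 0.2966, Galen 0.2584, Farrow 0.1762, Carrow 0.0207.
Largest remainders: Dorne, Brisco, Eskel receive the extra seats.

Arden 1, Brisco 3, Carrow 2, Dorne 3, Eskel 3, Farrow 2, Galen 2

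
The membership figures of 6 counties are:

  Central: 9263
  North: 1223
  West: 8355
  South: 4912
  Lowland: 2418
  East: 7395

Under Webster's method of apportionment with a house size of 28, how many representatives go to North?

1

Standard divisor 33566/28 ≈ 1198.786; standard quotas: Central 7.727, North 1.020, West 6.970, South 4.097, Lowland 2.017, East 6.169.
Rounding to the nearest integer gives Central 8, North 1, West 7, South 4, Lowland 2, East 6 — total 28, matching the house size, so no adjustment is needed.
North receives 1.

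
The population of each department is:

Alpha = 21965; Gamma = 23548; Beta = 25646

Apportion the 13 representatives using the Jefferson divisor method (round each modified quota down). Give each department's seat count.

Standard divisor 71159/13 ≈ 5473.769; standard quotas: Alpha 4.013, Gamma 4.302, Beta 4.685.
Rounding down gives 4, 4, 4 = 12 seats, so the divisor must be adjusted.
With modified divisor 4900: modified quotas Alpha 4.483, Gamma 4.806, Beta 5.234.
Rounding down: Alpha 4, Gamma 4, Beta 5 (total 13).

Alpha 4, Gamma 4, Beta 5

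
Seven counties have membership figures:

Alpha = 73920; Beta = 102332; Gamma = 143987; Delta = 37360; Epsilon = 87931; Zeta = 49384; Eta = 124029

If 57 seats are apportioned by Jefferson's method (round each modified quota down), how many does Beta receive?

Standard divisor 618943/57 ≈ 10858.649; standard quotas: Alpha 6.807, Beta 9.424, Gamma 13.260, Delta 3.441, Epsilon 8.098, Zeta 4.548, Eta 11.422.
Rounding down gives 6, 9, 13, 3, 8, 4, 11 = 54 seats, so the divisor must be adjusted.
With modified divisor 10260: modified quotas Alpha 7.205, Beta 9.974, Gamma 14.034, Delta 3.641, Epsilon 8.570, Zeta 4.813, Eta 12.089.
Rounding down: Alpha 7, Beta 9, Gamma 14, Delta 3, Epsilon 8, Zeta 4, Eta 12 (total 57).
Beta receives 9.

9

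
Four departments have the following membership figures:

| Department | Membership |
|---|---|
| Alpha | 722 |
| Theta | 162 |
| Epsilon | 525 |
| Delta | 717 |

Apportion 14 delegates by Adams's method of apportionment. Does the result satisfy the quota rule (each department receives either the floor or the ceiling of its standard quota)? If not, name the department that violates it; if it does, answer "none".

Standard quotas: Alpha 4.754, Theta 1.067, Epsilon 3.457, Delta 4.722.
Adams allocation: Alpha 5, Theta 1, Epsilon 3, Delta 5.
Every allocation lies between the lower and upper quota.

none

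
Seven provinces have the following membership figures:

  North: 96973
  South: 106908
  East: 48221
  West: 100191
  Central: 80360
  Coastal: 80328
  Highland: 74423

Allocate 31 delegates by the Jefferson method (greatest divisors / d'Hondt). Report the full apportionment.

North 5, South 6, East 2, West 6, Central 4, Coastal 4, Highland 4

Standard divisor 587404/31 ≈ 18948.516; standard quotas: North 5.118, South 5.642, East 2.545, West 5.288, Central 4.241, Coastal 4.239, Highland 3.928.
Rounding down gives 5, 5, 2, 5, 4, 4, 3 = 28 seats, so the divisor must be adjusted.
With modified divisor 16400: modified quotas North 5.913, South 6.519, East 2.940, West 6.109, Central 4.900, Coastal 4.898, Highland 4.538.
Rounding down: North 5, South 6, East 2, West 6, Central 4, Coastal 4, Highland 4 (total 31).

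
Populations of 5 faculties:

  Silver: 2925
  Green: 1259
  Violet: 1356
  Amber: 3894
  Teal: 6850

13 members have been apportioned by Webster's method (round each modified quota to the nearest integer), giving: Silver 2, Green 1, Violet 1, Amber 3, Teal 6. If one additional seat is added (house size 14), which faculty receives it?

Priority for the next seat is population ÷ (current seats + 0.5).
Priorities: Silver 1170.000, Green 839.333, Violet 904.000, Amber 1112.571, Teal 1053.846.
Highest priority: Silver.

Silver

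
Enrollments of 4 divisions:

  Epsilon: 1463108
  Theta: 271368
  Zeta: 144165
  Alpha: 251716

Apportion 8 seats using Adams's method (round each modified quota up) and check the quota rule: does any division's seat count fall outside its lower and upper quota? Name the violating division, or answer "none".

none

Standard quotas: Epsilon 5.494, Theta 1.019, Zeta 0.541, Alpha 0.945.
Adams allocation: Epsilon 5, Theta 1, Zeta 1, Alpha 1.
Every allocation lies between the lower and upper quota.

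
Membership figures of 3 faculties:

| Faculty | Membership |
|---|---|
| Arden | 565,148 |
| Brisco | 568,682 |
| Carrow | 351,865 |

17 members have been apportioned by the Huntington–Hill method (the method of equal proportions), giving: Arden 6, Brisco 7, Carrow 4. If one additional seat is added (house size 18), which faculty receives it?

Arden

Priority for the next seat is population ÷ (√(s·(s+1))).
Priorities: Arden 87204.230, Brisco 75993.329, Carrow 78679.406.
Highest priority: Arden.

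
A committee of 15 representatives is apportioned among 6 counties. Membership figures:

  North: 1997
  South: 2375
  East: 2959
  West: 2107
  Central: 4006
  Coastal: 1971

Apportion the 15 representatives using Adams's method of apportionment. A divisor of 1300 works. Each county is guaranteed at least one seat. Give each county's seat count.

With modified divisor 1300: modified quotas North 1.536, South 1.827, East 2.276, West 1.621, Central 3.082, Coastal 1.516.
Rounding up: North 2, South 2, East 3, West 2, Central 4, Coastal 2 (total 15).

North 2, South 2, East 3, West 2, Central 4, Coastal 2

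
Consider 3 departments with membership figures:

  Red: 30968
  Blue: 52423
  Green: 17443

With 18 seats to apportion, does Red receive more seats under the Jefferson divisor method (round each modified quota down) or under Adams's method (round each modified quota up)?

Adams

Jefferson: Red 5, Blue 10, Green 3.
Adams: Red 6, Blue 9, Green 3.
Red gets 5 under Jefferson and 6 under Adams.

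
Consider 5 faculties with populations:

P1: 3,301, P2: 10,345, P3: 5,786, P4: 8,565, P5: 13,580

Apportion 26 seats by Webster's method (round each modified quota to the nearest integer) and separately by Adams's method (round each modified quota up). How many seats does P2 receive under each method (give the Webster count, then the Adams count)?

Webster: P1 2, P2 6, P3 4, P4 5, P5 9.
Adams: P1 2, P2 7, P3 4, P4 5, P5 8.
P2 gets 6 under Webster and 7 under Adams.

6 and 7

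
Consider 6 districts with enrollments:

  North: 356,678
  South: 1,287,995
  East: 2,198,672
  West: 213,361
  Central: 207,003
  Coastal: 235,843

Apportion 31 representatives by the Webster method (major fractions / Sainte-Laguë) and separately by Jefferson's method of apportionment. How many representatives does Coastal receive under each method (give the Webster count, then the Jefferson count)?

2 and 1

Webster: North 3, South 9, East 15, West 1, Central 1, Coastal 2.
Jefferson: North 2, South 9, East 17, West 1, Central 1, Coastal 1.
Coastal gets 2 under Webster and 1 under Jefferson.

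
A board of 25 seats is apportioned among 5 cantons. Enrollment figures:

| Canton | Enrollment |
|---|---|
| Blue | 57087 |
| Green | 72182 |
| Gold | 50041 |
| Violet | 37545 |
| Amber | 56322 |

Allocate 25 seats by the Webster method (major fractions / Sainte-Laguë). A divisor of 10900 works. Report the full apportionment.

Blue 5, Green 7, Gold 5, Violet 3, Amber 5

With modified divisor 10900: modified quotas Blue 5.237, Green 6.622, Gold 4.591, Violet 3.444, Amber 5.167.
Rounding to the nearest integer: Blue 5, Green 7, Gold 5, Violet 3, Amber 5 (total 25).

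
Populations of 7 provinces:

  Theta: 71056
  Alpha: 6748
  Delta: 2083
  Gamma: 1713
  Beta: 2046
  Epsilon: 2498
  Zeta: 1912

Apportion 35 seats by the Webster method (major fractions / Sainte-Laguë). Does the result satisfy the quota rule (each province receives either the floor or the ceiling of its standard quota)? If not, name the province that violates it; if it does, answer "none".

Standard quotas: Theta 28.243, Alpha 2.682, Delta 0.828, Gamma 0.681, Beta 0.813, Epsilon 0.993, Zeta 0.760.
Webster allocation: Theta 27, Alpha 3, Delta 1, Gamma 1, Beta 1, Epsilon 1, Zeta 1.
Theta has quota 28.243 (lower 28, upper 29) but receives 27 — outside the quota interval.

Theta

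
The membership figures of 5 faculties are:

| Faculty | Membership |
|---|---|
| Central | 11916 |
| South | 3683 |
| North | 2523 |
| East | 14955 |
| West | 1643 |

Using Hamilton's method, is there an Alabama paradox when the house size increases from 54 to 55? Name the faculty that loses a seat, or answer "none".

At 54 seats: Central 18, South 6, North 4, East 23, West 3.
At 55 seats: Central 19, South 6, North 4, East 24, West 2.
West drops from 3 to 2.

West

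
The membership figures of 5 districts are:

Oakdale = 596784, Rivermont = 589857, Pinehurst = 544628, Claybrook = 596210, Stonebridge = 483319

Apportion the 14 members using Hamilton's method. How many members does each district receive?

Oakdale: 3, Rivermont: 3, Pinehurst: 3, Claybrook: 3, Stonebridge: 2

Total 2810798; standard divisor 2810798/14 ≈ 200771.286.
Standard quotas: Oakdale 2.9725, Rivermont 2.9380, Pinehurst 2.7127, Claybrook 2.9696, Stonebridge 2.4073.
Lower quotas: Oakdale 2, Rivermont 2, Pinehurst 2, Claybrook 2, Stonebridge 2 (sum 10, leaving 4 seats).
Remainders in descending order: Oakdale 0.9725, Claybrook 0.9696, Rivermont 0.9380, Pinehurst 0.7127, Stonebridge 0.4073.
Largest remainders: Oakdale, Claybrook, Rivermont, Pinehurst receive the extra seats.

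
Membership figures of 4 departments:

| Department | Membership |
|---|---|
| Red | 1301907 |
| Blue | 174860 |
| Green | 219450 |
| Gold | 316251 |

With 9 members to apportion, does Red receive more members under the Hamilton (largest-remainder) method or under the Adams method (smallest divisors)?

Hamilton

Hamilton: Red 6, Blue 1, Green 1, Gold 1.
Adams: Red 5, Blue 1, Green 1, Gold 2.
Red gets 6 under Hamilton and 5 under Adams.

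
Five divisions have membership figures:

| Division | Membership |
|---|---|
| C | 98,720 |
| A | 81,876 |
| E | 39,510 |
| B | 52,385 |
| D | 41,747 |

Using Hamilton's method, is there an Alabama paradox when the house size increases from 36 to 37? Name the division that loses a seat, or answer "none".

At 36 seats: C 11, A 9, E 5, B 6, D 5.
At 37 seats: C 11, A 10, E 5, B 6, D 5.
No division's allocation decreased.

none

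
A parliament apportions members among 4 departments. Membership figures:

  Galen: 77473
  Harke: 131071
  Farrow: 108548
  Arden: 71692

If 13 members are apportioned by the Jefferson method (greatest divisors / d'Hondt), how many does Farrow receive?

Standard divisor 388784/13 ≈ 29906.462; standard quotas: Galen 2.591, Harke 4.383, Farrow 3.630, Arden 2.397.
Rounding down gives 2, 4, 3, 2 = 11 seats, so the divisor must be adjusted.
With modified divisor 26000: modified quotas Galen 2.980, Harke 5.041, Farrow 4.175, Arden 2.757.
Rounding down: Galen 2, Harke 5, Farrow 4, Arden 2 (total 13).
Farrow receives 4.

4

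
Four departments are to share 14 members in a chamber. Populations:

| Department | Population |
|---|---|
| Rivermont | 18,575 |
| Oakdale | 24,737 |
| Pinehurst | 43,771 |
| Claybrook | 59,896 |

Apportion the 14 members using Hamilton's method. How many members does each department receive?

Rivermont: 2; Oakdale: 2; Pinehurst: 4; Claybrook: 6

Standard divisor: 146979 ÷ 14 ≈ 10498.5.
Standard quotas: Rivermont 1.7693, Oakdale 2.3562, Pinehurst 4.1693, Claybrook 5.7052.
Lower quotas: Rivermont 1, Oakdale 2, Pinehurst 4, Claybrook 5 (sum 12, leaving 2 seats).
Remainders in descending order: Rivermont 0.7693, Claybrook 0.7052, Oakdale 0.3562, Pinehurst 0.1693.
The surplus seats go to Rivermont, Claybrook.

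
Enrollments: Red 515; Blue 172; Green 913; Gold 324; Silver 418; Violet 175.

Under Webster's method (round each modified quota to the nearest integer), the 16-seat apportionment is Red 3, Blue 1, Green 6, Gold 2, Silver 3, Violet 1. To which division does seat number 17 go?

Priority for the next seat is population ÷ (current seats + 0.5).
Priorities: Red 147.143, Blue 114.667, Green 140.462, Gold 129.600, Silver 119.429, Violet 116.667.
Highest priority: Red.

Red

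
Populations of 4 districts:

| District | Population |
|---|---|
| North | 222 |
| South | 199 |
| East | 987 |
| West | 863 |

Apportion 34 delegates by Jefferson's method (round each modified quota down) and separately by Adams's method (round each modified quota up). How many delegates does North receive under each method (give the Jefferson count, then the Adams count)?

Jefferson: North 3, South 3, East 15, West 13.
Adams: North 4, South 3, East 14, West 13.
North gets 3 under Jefferson and 4 under Adams.

3 and 4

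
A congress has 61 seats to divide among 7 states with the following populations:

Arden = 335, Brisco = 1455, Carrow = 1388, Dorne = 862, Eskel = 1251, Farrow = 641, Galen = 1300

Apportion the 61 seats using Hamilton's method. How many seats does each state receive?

Arden 3, Brisco 12, Carrow 12, Dorne 7, Eskel 11, Farrow 5, Galen 11

Total 7232; standard divisor 7232/61 ≈ 118.557.
Standard quotas: Arden 2.826, Brisco 12.273, Carrow 11.707, Dorne 7.271, Eskel 10.552, Farrow 5.407, Galen 10.965.
Lower quotas: Arden 2, Brisco 12, Carrow 11, Dorne 7, Eskel 10, Farrow 5, Galen 10 (sum 57, leaving 4 seats).
Remainders in descending order: Galen 0.965, Arden 0.826, Carrow 0.707, Eskel 0.552, Farrow 0.407, Brisco 0.273, Dorne 0.271.
Largest remainders: Galen, Arden, Carrow, Eskel receive the extra seats.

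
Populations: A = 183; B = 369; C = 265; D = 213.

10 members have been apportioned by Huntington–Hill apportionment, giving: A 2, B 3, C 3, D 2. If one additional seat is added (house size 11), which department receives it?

B

Priority for the next seat is population ÷ (√(s·(s+1))).
Priorities: A 74.709, B 106.521, C 76.499, D 86.957.
Highest priority: B.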